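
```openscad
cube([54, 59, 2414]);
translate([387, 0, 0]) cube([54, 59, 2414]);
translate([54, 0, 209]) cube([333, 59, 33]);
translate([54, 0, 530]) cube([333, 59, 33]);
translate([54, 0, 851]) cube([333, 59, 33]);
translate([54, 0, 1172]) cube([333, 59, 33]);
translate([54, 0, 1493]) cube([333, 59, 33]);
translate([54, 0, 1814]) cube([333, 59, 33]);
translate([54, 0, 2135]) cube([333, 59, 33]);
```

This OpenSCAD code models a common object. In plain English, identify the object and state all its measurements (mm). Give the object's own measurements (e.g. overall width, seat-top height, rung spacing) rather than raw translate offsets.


A straight ladder. Two 54×59 mm vertical rails, 2414 mm tall, stand 441 mm apart (outside-to-outside) with their front faces coplanar on the −y side. 7 rungs, each 59 mm deep and 33 mm tall, span between the inner faces of the rails, front faces flush with the rails. The lowest rung's underside is at z = 209 mm and rungs are spaced 321 mm apart (underside to underside).


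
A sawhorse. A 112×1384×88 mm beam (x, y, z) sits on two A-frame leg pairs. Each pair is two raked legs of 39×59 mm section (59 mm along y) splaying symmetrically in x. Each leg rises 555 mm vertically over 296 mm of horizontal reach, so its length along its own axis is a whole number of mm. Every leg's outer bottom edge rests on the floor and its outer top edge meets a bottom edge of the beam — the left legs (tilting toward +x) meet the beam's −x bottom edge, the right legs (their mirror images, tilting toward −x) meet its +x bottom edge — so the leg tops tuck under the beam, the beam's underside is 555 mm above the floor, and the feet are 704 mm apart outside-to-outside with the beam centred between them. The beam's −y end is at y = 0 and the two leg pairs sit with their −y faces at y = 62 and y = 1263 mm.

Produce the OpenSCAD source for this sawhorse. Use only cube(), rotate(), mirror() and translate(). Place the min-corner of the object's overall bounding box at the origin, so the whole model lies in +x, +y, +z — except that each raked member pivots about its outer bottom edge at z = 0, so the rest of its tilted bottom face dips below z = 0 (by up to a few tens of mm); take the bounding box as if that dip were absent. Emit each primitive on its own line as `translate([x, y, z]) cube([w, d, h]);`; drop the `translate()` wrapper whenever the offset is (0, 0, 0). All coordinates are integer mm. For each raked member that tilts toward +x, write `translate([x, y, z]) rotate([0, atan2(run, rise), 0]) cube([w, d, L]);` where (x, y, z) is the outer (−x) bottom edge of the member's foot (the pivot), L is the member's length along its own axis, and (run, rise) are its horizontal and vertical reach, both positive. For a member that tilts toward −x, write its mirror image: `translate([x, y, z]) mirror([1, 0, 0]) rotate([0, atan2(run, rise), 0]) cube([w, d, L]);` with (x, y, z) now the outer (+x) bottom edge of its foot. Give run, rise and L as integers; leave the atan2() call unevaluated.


translate([296, 0, 555]) cube([112, 1384, 88]);
translate([0, 62, 0]) rotate([0, atan2(296, 555), 0]) cube([39, 59, 629]);
translate([704, 62, 0]) mirror([1, 0, 0]) rotate([0, atan2(296, 555), 0]) cube([39, 59, 629]);
translate([0, 1263, 0]) rotate([0, atan2(296, 555), 0]) cube([39, 59, 629]);
translate([704, 1263, 0]) mirror([1, 0, 0]) rotate([0, atan2(296, 555), 0]) cube([39, 59, 629]);


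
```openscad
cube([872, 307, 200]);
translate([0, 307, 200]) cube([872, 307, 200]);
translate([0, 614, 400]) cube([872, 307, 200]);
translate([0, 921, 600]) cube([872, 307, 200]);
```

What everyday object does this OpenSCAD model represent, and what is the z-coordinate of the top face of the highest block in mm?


A staircase. The total rise is 800 mm.

4 identical blocks, each offset up and back from the previous — a staircase. Each step is 200 mm tall and there are 4 of them, so the total rise is 4 × 200 = 800 mm.


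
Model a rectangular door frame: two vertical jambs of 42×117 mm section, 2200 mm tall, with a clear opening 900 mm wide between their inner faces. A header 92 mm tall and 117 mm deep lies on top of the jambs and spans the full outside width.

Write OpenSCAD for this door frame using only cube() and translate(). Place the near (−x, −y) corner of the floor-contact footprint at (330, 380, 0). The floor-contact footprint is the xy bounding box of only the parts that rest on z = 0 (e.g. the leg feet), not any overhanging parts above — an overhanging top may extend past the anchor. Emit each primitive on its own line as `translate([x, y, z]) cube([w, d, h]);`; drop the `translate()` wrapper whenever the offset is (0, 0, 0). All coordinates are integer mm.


translate([330, 380, 0]) cube([42, 117, 2200]);
translate([1272, 380, 0]) cube([42, 117, 2200]);
translate([330, 380, 2200]) cube([984, 117, 92]);


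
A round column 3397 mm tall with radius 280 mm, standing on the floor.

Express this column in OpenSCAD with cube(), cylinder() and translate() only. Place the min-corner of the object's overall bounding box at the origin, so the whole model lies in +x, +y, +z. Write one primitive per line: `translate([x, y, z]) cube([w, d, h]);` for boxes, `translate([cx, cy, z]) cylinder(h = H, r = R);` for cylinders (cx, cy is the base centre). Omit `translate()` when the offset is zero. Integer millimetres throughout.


translate([280, 280, 0]) cylinder(h = 3397, r = 280);


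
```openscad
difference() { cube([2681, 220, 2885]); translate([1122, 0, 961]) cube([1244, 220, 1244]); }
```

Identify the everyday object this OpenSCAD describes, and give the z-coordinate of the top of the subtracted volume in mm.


A wall with a window opening. The window head height is 2205 mm.

A wall with a rectangular opening subtracted — a window. Sill at z = 961, opening 1244 mm tall, so the head is at 961 + 1244 = 2205 mm.


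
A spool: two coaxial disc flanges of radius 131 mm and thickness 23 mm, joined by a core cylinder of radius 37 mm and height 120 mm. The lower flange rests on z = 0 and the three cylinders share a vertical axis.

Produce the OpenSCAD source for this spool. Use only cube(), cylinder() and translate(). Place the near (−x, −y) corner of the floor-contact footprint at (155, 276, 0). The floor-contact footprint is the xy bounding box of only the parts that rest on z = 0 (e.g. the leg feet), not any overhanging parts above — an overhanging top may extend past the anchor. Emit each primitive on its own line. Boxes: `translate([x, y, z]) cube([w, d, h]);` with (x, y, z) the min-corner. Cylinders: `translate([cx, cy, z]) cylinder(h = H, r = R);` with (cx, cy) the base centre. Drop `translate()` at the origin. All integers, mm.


translate([286, 407, 0]) cylinder(h = 23, r = 131);
translate([286, 407, 23]) cylinder(h = 120, r = 37);
translate([286, 407, 143]) cylinder(h = 23, r = 131);


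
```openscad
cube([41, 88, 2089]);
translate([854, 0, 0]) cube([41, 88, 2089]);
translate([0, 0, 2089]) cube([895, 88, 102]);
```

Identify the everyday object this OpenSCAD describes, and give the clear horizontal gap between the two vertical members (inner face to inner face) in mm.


A door frame. The clear opening width is 813 mm.

Two 2089 mm tall posts with a header on top — a door frame. The left jamb is 41 mm wide at x = 0; the right jamb starts at x = 854. The clear opening is 854 − 41 = 813 mm.


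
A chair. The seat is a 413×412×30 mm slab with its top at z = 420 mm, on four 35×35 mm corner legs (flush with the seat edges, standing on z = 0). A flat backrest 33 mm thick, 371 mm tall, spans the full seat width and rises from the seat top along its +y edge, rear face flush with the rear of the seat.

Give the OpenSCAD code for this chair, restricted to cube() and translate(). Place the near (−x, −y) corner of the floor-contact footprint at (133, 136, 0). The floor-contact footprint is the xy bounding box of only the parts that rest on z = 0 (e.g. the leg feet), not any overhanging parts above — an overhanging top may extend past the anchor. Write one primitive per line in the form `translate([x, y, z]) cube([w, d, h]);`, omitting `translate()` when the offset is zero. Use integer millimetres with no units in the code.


translate([133, 136, 390]) cube([413, 412, 30]);
translate([133, 136, 0]) cube([35, 35, 390]);
translate([511, 136, 0]) cube([35, 35, 390]);
translate([133, 513, 0]) cube([35, 35, 390]);
translate([511, 513, 0]) cube([35, 35, 390]);
translate([133, 515, 420]) cube([413, 33, 371]);


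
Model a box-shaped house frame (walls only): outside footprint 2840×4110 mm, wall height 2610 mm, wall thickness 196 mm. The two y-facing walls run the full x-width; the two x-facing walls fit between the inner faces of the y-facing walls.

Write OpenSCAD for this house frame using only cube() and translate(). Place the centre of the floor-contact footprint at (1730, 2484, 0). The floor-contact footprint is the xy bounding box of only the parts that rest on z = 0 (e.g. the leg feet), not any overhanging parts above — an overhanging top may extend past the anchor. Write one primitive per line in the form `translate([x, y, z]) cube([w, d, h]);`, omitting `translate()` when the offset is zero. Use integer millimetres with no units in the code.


translate([310, 429, 0]) cube([2840, 196, 2610]);
translate([310, 4343, 0]) cube([2840, 196, 2610]);
translate([310, 625, 0]) cube([196, 3718, 2610]);
translate([2954, 625, 0]) cube([196, 3718, 2610]);


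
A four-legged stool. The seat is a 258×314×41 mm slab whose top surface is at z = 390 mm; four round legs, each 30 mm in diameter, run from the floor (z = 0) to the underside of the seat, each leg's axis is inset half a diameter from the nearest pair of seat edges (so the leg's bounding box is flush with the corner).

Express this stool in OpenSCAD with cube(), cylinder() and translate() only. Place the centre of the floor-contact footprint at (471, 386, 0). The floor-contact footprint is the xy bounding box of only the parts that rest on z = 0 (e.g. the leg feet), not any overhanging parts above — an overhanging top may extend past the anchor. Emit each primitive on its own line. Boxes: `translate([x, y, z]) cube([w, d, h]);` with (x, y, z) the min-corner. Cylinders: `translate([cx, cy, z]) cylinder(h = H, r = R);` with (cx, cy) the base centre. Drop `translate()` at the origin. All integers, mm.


translate([342, 229, 349]) cube([258, 314, 41]);
translate([357, 244, 0]) cylinder(h = 349, r = 15);
translate([585, 244, 0]) cylinder(h = 349, r = 15);
translate([357, 528, 0]) cylinder(h = 349, r = 15);
translate([585, 528, 0]) cylinder(h = 349, r = 15);


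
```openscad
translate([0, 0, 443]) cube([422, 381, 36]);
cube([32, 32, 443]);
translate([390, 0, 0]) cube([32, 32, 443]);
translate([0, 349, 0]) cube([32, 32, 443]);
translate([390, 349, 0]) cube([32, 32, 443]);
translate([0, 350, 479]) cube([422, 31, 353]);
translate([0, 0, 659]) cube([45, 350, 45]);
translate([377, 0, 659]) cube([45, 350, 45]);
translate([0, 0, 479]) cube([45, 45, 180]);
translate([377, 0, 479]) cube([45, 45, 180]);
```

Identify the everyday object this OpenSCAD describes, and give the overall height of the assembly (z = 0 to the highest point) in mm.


A chair. The overall height is 832 mm.

A slab on four corner posts with a tall panel at the back — a chair. The seat slab sits at z = 443 with thickness 36, and the 353 mm backrest starts at the seat top, so the overall height is 443 + 36 + 353 = 832 mm.


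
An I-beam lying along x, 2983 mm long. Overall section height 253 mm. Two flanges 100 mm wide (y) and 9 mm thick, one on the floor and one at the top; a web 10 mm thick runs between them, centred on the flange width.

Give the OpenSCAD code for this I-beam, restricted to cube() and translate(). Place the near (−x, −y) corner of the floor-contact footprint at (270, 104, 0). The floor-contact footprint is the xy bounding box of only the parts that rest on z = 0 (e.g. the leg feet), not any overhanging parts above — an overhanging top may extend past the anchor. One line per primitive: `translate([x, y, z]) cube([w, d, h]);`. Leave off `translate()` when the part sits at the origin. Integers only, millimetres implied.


translate([270, 104, 0]) cube([2983, 100, 9]);
translate([270, 149, 9]) cube([2983, 10, 235]);
translate([270, 104, 244]) cube([2983, 100, 9]);


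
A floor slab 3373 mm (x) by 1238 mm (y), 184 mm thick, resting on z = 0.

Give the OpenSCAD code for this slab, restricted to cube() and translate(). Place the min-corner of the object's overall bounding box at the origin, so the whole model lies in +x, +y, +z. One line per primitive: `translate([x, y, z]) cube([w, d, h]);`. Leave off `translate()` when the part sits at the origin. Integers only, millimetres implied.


cube([3373, 1238, 184]);


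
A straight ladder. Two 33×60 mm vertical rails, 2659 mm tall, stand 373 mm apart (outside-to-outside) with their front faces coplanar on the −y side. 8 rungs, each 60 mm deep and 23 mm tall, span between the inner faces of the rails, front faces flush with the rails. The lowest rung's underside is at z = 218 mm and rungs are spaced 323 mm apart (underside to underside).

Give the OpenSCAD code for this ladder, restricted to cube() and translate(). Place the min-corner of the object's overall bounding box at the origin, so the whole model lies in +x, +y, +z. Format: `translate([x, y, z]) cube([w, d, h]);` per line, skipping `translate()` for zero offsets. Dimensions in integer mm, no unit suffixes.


cube([33, 60, 2659]);
translate([340, 0, 0]) cube([33, 60, 2659]);
translate([33, 0, 218]) cube([307, 60, 23]);
translate([33, 0, 541]) cube([307, 60, 23]);
translate([33, 0, 864]) cube([307, 60, 23]);
translate([33, 0, 1187]) cube([307, 60, 23]);
translate([33, 0, 1510]) cube([307, 60, 23]);
translate([33, 0, 1833]) cube([307, 60, 23]);
translate([33, 0, 2156]) cube([307, 60, 23]);
translate([33, 0, 2479]) cube([307, 60, 23]);


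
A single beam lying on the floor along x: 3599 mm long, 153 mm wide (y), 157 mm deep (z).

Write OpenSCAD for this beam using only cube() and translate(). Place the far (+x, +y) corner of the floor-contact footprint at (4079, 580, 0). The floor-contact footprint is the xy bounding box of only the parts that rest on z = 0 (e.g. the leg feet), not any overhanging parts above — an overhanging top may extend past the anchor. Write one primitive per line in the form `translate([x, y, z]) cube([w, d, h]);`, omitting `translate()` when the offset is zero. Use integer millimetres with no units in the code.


translate([480, 427, 0]) cube([3599, 153, 157]);


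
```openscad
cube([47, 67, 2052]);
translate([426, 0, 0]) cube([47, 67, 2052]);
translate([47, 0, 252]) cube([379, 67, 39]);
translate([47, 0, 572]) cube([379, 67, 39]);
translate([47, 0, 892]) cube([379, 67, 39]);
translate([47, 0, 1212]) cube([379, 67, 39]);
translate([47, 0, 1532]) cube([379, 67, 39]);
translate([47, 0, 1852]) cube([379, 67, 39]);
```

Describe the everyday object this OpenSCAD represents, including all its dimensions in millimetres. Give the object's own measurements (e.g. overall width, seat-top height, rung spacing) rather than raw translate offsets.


A straight ladder. Two 47×67 mm vertical rails, 2052 mm tall, stand 473 mm apart (outside-to-outside) with their front faces coplanar on the −y side. 6 rungs, each 67 mm deep and 39 mm tall, span between the inner faces of the rails, front faces flush with the rails. The lowest rung's underside is at z = 252 mm and rungs are spaced 320 mm apart (underside to underside).


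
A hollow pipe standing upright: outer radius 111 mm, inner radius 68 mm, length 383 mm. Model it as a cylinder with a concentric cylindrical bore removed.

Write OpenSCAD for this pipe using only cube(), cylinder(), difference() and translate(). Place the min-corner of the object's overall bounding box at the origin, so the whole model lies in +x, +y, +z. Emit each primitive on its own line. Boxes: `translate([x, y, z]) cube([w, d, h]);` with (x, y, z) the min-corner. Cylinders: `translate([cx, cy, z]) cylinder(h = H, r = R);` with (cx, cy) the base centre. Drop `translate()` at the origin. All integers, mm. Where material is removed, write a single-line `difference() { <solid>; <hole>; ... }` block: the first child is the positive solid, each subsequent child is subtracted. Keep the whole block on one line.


difference() { translate([111, 111, 0]) cylinder(h = 383, r = 111); translate([111, 111, 0]) cylinder(h = 383, r = 68); }


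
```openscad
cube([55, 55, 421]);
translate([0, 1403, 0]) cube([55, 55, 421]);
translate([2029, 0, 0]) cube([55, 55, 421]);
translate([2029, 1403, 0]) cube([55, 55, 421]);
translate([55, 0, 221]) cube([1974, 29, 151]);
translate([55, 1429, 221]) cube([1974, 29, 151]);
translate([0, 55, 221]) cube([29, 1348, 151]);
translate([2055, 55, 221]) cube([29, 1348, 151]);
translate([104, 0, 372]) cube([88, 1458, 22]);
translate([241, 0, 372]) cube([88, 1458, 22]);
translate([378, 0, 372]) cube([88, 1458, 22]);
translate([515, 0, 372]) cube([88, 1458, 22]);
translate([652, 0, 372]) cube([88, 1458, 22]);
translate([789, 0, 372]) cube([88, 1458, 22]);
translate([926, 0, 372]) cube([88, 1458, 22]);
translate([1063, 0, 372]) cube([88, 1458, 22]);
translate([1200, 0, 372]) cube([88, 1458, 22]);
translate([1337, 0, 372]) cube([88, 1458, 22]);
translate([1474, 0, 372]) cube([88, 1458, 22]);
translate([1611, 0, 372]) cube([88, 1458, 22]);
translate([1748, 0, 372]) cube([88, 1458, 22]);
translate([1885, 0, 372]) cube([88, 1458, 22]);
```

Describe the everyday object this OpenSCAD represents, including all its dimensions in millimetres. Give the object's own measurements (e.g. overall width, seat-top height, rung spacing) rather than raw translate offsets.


A bed frame 2084 mm long (x) by 1458 mm wide (y). Four 55×55 mm corner posts, 421 mm tall, at the corners of the footprint. Four rails of 29 mm thickness and 151 mm height run between adjacent posts with their undersides at z = 221 mm, their outer faces flush with the outside of the frame (the two x-running rails run between the posts' inner faces; the two y-running rails run between the posts' inner faces). 14 slats, each 88 mm wide (x) and 22 mm thick, lie across the top of the two x-running rails, running the full 1458 mm width of the frame in y; along x they sit between the end posts with a 49 mm gap after the −x posts and between neighbouring slats, leaving 56 mm before the +x posts.


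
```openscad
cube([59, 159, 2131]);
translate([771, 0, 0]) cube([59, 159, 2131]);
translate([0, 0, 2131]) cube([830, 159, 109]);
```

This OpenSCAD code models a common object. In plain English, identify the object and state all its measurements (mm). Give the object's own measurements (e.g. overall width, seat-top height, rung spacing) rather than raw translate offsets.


A door frame. The clear opening is 712 mm wide and 2131 mm high. Two 59 mm wide jambs, 159 mm deep, stand either side of the opening from the floor to the top of the opening. A 109 mm thick head sits across the top of both jambs, spanning the full outside width of the frame.


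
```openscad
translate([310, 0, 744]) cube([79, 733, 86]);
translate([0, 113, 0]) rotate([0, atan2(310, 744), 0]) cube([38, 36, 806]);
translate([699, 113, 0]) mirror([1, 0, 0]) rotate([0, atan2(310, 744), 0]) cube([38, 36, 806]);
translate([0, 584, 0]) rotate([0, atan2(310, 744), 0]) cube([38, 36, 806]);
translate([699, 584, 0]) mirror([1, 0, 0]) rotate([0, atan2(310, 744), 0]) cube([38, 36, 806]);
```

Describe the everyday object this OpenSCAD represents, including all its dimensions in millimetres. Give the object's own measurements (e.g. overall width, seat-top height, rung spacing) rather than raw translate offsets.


A sawhorse. A 79×733×86 mm beam (x, y, z) sits on two A-frame leg pairs. Each pair is two raked legs of 38×36 mm section (36 mm along y) splaying symmetrically in x. Each leg rises 744 mm vertically over 310 mm of horizontal reach and is 806 mm long along its own axis. Every leg's outer bottom edge rests on the floor and its outer top edge meets a bottom edge of the beam — the left legs (tilting toward +x) meet the beam's −x bottom edge, the right legs (their mirror images, tilting toward −x) meet its +x bottom edge — so the leg tops tuck under the beam, the beam's underside is 744 mm above the floor, and the feet are 699 mm apart outside-to-outside with the beam centred between them. The two leg pairs are set in 113 mm from either end of the beam.


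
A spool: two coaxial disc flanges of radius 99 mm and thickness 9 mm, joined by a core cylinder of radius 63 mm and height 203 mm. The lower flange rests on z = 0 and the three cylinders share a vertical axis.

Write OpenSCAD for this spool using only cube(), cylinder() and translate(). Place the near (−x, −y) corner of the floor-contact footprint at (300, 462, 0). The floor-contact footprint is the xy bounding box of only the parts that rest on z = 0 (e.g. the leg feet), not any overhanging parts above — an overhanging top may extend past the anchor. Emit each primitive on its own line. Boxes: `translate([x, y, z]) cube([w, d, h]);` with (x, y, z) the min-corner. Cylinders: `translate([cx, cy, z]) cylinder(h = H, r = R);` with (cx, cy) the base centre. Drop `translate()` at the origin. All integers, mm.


translate([399, 561, 0]) cylinder(h = 9, r = 99);
translate([399, 561, 9]) cylinder(h = 203, r = 63);
translate([399, 561, 212]) cylinder(h = 9, r = 99);


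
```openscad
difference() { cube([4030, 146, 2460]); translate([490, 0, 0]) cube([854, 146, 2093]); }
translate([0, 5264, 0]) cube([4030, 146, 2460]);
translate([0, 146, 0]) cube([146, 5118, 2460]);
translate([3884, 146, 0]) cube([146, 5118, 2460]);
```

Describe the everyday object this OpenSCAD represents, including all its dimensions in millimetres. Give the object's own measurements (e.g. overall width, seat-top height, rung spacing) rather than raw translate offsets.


A single room: four walls, each 2460 mm tall and 146 mm thick, enclosing an outside footprint 4030×5410 mm (x × y), no floor or roof. The front and back walls (−y and +y sides) run the full x-width; the side walls fit between their inner faces. A door opening 854 mm wide and 2093 mm tall is cut through the front wall from the floor up, its −x edge 490 mm from the wall's −x end.


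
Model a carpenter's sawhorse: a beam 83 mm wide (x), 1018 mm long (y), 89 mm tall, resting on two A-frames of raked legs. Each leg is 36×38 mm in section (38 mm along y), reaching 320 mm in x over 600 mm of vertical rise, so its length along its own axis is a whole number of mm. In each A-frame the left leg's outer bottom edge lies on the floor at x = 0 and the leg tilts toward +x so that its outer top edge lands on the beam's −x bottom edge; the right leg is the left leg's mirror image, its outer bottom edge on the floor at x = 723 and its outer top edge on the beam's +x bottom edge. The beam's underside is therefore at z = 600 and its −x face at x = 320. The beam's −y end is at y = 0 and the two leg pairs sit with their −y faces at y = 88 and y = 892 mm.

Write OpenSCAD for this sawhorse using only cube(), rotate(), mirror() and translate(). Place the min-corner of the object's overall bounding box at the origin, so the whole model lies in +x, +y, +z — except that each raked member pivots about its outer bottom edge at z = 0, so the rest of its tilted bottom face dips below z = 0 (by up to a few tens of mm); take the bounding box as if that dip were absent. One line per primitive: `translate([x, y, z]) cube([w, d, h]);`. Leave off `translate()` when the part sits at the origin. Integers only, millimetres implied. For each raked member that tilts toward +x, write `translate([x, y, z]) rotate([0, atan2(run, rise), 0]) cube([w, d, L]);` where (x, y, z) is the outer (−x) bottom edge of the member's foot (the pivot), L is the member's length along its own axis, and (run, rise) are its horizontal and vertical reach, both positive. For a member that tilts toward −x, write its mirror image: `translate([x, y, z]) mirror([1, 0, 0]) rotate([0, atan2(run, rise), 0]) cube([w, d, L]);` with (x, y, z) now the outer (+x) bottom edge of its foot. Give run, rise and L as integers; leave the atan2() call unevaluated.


translate([320, 0, 600]) cube([83, 1018, 89]);
translate([0, 88, 0]) rotate([0, atan2(320, 600), 0]) cube([36, 38, 680]);
translate([723, 88, 0]) mirror([1, 0, 0]) rotate([0, atan2(320, 600), 0]) cube([36, 38, 680]);
translate([0, 892, 0]) rotate([0, atan2(320, 600), 0]) cube([36, 38, 680]);
translate([723, 892, 0]) mirror([1, 0, 0]) rotate([0, atan2(320, 600), 0]) cube([36, 38, 680]);


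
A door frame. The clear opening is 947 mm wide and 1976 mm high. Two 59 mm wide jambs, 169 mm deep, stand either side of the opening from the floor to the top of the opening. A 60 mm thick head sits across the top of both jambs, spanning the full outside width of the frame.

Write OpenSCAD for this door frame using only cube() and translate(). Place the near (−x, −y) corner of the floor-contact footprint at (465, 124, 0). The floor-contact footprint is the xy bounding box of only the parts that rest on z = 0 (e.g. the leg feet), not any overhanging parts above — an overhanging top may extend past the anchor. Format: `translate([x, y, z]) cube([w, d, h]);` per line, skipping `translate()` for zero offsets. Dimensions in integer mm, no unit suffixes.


translate([465, 124, 0]) cube([59, 169, 1976]);
translate([1471, 124, 0]) cube([59, 169, 1976]);
translate([465, 124, 1976]) cube([1065, 169, 60]);


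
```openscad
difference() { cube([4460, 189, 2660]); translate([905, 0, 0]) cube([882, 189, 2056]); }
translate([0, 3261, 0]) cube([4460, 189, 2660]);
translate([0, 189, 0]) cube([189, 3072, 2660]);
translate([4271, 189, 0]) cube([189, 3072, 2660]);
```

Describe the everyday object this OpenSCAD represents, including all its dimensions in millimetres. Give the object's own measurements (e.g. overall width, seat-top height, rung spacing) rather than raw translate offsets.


A single room: four walls, each 2660 mm tall and 189 mm thick, enclosing an outside footprint 4460×3450 mm (x × y), no floor or roof. The front and back walls (−y and +y sides) run the full x-width; the side walls fit between their inner faces. A door opening 882 mm wide and 2056 mm tall is cut through the front wall from the floor up, its −x edge 905 mm from the wall's −x end.


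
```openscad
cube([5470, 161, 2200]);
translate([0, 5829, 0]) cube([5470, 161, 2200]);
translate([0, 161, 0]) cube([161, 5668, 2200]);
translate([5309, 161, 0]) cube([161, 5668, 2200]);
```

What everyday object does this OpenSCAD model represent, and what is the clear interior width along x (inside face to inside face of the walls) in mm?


A house (or room) frame. The interior width is 5148 mm.

Four 2200 mm walls enclosing a rectangle with no floor or roof — a room or house frame. Outside width is 5470 mm and wall thickness is 161 mm, so the interior width is 5470 − 2 × 161 = 5148 mm.


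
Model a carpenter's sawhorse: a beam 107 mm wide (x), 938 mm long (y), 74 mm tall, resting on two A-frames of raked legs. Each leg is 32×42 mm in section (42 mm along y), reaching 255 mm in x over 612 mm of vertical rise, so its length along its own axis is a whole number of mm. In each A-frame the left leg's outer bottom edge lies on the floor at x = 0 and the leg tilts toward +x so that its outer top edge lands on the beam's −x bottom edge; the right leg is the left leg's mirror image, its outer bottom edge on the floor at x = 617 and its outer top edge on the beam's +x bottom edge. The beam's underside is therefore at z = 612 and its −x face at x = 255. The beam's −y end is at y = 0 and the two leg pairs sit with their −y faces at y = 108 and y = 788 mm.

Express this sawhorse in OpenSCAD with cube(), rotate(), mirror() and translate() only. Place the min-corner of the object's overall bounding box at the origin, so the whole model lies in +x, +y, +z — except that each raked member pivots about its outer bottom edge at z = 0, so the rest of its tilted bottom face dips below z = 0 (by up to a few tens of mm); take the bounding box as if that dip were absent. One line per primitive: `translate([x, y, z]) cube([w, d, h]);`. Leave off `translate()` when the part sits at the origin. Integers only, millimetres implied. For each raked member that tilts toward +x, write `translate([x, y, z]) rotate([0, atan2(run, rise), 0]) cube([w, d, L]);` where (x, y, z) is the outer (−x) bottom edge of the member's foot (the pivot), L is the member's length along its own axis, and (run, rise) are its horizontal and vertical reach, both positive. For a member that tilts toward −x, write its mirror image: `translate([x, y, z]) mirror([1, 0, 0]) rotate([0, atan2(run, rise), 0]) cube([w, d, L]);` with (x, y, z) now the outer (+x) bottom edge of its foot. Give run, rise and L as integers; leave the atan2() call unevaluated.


translate([255, 0, 612]) cube([107, 938, 74]);
translate([0, 108, 0]) rotate([0, atan2(255, 612), 0]) cube([32, 42, 663]);
translate([617, 108, 0]) mirror([1, 0, 0]) rotate([0, atan2(255, 612), 0]) cube([32, 42, 663]);
translate([0, 788, 0]) rotate([0, atan2(255, 612), 0]) cube([32, 42, 663]);
translate([617, 788, 0]) mirror([1, 0, 0]) rotate([0, atan2(255, 612), 0]) cube([32, 42, 663]);


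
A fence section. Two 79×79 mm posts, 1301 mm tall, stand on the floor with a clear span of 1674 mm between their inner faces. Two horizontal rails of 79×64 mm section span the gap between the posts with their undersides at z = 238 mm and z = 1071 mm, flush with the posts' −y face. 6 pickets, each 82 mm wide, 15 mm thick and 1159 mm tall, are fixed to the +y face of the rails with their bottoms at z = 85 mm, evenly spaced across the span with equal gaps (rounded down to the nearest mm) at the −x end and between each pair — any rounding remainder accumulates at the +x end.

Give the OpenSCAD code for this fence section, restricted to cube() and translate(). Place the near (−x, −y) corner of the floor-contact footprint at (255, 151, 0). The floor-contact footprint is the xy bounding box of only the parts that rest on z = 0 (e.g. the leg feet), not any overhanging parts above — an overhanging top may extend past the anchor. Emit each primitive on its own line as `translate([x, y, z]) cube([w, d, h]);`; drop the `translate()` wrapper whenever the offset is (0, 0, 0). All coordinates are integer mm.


translate([255, 151, 0]) cube([79, 79, 1301]);
translate([2008, 151, 0]) cube([79, 79, 1301]);
translate([334, 151, 238]) cube([1674, 79, 64]);
translate([334, 151, 1071]) cube([1674, 79, 64]);
translate([502, 230, 85]) cube([82, 15, 1159]);
translate([752, 230, 85]) cube([82, 15, 1159]);
translate([1002, 230, 85]) cube([82, 15, 1159]);
translate([1252, 230, 85]) cube([82, 15, 1159]);
translate([1502, 230, 85]) cube([82, 15, 1159]);
translate([1752, 230, 85]) cube([82, 15, 1159]);


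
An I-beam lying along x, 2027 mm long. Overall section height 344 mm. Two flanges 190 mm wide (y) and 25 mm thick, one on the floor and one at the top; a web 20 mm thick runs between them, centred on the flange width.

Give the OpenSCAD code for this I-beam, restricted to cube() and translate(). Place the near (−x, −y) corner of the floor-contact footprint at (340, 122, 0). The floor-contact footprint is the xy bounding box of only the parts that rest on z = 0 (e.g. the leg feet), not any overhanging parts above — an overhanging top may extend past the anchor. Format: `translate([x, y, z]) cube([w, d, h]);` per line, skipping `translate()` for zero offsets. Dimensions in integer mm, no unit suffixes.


translate([340, 122, 0]) cube([2027, 190, 25]);
translate([340, 207, 25]) cube([2027, 20, 294]);
translate([340, 122, 319]) cube([2027, 190, 25]);


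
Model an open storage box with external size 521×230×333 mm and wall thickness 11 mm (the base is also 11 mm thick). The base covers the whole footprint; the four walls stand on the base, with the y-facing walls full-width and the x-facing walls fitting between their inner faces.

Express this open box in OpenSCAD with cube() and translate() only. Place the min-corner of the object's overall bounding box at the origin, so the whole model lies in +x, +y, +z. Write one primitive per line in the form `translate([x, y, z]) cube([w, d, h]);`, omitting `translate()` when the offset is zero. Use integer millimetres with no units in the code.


cube([521, 230, 11]);
translate([0, 0, 11]) cube([521, 11, 322]);
translate([0, 219, 11]) cube([521, 11, 322]);
translate([0, 11, 11]) cube([11, 208, 322]);
translate([510, 11, 11]) cube([11, 208, 322]);


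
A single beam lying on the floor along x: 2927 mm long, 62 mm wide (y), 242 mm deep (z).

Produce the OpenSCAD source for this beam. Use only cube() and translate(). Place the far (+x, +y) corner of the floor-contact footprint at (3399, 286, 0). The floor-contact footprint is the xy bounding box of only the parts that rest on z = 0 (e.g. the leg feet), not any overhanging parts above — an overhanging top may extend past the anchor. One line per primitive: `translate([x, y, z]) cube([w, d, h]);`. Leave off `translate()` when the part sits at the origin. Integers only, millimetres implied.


translate([472, 224, 0]) cube([2927, 62, 242]);


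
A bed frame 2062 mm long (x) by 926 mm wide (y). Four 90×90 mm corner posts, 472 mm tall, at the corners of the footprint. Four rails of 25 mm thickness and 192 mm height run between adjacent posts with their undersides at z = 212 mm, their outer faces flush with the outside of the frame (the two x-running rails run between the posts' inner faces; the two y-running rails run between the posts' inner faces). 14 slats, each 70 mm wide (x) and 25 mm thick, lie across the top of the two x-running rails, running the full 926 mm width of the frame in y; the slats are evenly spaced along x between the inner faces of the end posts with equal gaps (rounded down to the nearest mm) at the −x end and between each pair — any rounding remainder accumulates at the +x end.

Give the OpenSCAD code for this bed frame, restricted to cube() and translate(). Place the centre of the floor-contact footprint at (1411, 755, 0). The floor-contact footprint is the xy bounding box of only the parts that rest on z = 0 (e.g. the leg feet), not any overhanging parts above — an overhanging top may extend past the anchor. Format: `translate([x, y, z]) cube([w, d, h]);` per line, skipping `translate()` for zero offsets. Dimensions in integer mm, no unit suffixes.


translate([380, 292, 0]) cube([90, 90, 472]);
translate([380, 1128, 0]) cube([90, 90, 472]);
translate([2352, 292, 0]) cube([90, 90, 472]);
translate([2352, 1128, 0]) cube([90, 90, 472]);
translate([470, 292, 212]) cube([1882, 25, 192]);
translate([470, 1193, 212]) cube([1882, 25, 192]);
translate([380, 382, 212]) cube([25, 746, 192]);
translate([2417, 382, 212]) cube([25, 746, 192]);
translate([530, 292, 404]) cube([70, 926, 25]);
translate([660, 292, 404]) cube([70, 926, 25]);
translate([790, 292, 404]) cube([70, 926, 25]);
translate([920, 292, 404]) cube([70, 926, 25]);
translate([1050, 292, 404]) cube([70, 926, 25]);
translate([1180, 292, 404]) cube([70, 926, 25]);
translate([1310, 292, 404]) cube([70, 926, 25]);
translate([1440, 292, 404]) cube([70, 926, 25]);
translate([1570, 292, 404]) cube([70, 926, 25]);
translate([1700, 292, 404]) cube([70, 926, 25]);
translate([1830, 292, 404]) cube([70, 926, 25]);
translate([1960, 292, 404]) cube([70, 926, 25]);
translate([2090, 292, 404]) cube([70, 926, 25]);
translate([2220, 292, 404]) cube([70, 926, 25]);


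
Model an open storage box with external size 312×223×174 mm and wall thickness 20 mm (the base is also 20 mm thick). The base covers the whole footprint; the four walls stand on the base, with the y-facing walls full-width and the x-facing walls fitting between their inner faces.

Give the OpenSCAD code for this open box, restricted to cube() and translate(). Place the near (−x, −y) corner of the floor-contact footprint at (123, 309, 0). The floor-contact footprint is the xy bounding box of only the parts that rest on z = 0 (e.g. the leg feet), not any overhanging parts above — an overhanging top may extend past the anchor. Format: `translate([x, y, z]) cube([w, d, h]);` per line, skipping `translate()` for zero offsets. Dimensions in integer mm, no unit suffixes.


translate([123, 309, 0]) cube([312, 223, 20]);
translate([123, 309, 20]) cube([312, 20, 154]);
translate([123, 512, 20]) cube([312, 20, 154]);
translate([123, 329, 20]) cube([20, 183, 154]);
translate([415, 329, 20]) cube([20, 183, 154]);


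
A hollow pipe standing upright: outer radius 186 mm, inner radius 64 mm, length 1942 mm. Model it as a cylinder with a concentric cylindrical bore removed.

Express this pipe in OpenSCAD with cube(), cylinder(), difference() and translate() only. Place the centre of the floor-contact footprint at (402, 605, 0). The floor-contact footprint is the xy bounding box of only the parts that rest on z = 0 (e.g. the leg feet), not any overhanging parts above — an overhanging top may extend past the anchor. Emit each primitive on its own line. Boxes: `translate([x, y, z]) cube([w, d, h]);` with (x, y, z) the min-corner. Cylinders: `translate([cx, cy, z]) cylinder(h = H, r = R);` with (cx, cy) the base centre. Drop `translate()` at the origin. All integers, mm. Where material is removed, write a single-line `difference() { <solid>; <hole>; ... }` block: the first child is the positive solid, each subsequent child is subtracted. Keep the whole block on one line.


difference() { translate([402, 605, 0]) cylinder(h = 1942, r = 186); translate([402, 605, 0]) cylinder(h = 1942, r = 64); }


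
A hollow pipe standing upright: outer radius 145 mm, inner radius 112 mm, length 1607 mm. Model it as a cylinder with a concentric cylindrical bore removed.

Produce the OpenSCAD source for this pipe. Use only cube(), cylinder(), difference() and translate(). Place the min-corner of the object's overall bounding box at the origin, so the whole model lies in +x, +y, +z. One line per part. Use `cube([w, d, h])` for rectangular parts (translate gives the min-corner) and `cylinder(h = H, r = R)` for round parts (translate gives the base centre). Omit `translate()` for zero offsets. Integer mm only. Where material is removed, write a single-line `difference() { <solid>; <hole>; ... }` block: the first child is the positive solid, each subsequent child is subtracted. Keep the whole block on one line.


difference() { translate([145, 145, 0]) cylinder(h = 1607, r = 145); translate([145, 145, 0]) cylinder(h = 1607, r = 112); }


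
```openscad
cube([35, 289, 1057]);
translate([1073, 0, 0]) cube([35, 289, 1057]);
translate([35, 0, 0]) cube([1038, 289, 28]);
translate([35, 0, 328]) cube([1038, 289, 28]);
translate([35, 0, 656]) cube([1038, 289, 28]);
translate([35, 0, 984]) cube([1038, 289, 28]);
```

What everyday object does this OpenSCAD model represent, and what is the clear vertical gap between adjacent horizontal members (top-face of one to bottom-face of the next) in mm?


A bookshelf. The clear shelf gap is 300 mm.

Two tall side panels with 4 horizontal boards between them — a bookshelf. The first two shelf undersides are at z = 0 and z = 328; with shelf thickness 28, the clear gap is 328 − 0 − 28 = 300 mm.


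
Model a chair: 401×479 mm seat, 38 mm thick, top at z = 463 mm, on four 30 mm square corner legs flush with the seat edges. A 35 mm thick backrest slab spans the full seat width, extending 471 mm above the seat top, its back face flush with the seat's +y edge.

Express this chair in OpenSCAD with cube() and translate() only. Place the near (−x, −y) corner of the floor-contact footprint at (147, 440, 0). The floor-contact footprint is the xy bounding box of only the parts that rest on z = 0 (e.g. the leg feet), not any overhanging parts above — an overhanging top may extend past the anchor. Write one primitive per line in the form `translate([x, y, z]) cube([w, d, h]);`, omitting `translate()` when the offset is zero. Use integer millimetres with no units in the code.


translate([147, 440, 425]) cube([401, 479, 38]);
translate([147, 440, 0]) cube([30, 30, 425]);
translate([518, 440, 0]) cube([30, 30, 425]);
translate([147, 889, 0]) cube([30, 30, 425]);
translate([518, 889, 0]) cube([30, 30, 425]);
translate([147, 884, 463]) cube([401, 35, 471]);
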